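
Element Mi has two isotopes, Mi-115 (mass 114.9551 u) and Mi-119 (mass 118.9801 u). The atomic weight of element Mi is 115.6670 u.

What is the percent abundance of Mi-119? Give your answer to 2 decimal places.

Writing the weighted mean with unknown fraction x of Mi-115:
114.9551·x + 118.9801·(1 − x) = 115.6670
(114.9551 − 118.9801)·x = 115.6670 − 118.9801
x = -3.3131 / -4.0250 = 0.82313 → 82.31% Mi-115, 17.69% Mi-119.

17.69%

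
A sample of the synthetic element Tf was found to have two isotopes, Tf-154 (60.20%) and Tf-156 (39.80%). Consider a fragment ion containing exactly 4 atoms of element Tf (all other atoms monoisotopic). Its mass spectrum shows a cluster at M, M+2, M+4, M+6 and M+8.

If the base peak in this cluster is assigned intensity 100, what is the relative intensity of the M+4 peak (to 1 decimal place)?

(0.6020 + 0.3980)^4 gives M 0.1313, M+2 0.3473, M+4 0.3444, M+6 0.1518, M+8 0.0251; the largest is M+2.
P(M+2) = C(4,1) × 0.6020^3 × 0.3980^1 = 4 × 0.21816721 × 0.3980 = 0.347322 (base)
P(M+4) = C(4,2) × 0.6020^2 × 0.3980^2 = 6 × 0.362404 × 0.158404 = 0.344437
Relative intensity = 0.344437 / 0.347322 × 100 = 99.2

99.2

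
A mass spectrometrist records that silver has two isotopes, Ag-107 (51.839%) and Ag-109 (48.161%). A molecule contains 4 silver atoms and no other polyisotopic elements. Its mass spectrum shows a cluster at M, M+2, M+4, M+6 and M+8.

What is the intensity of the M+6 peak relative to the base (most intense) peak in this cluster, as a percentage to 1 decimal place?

61.9%

Binomial terms of (0.51839 + 0.48161)^4: M 0.0722, M+2 0.2684, M+4 0.3740, M+6 0.2316, M+8 0.0538 → M+4 is the base peak.
P(M+4) = C(4,2) × 0.51839^2 × 0.48161^2 = 6 × 0.26872819 × 0.23194819 = 0.373986 (base)
P(M+6) = C(4,3) × 0.51839^1 × 0.48161^3 = 4 × 0.51839 × 0.11170857 = 0.231634
Relative intensity = 0.231634 / 0.373986 × 100 = 61.9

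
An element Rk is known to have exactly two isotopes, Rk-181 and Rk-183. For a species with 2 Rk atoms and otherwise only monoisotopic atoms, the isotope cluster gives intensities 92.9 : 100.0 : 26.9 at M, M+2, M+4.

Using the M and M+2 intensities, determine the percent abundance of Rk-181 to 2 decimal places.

If p is the fraction of Rk that is Rk-181, then I(M+2)/I(M) = [C(2,1)·p^1·(1−p)] / p^2 = 2·(1−p)/p = 100.0/92.9 = 1.0764
(1−p)/p = 1.0764/2 = 0.5382  ⇒  p = 1/(1 + 0.5382) = 0.6501
Rk-181: 65.01%, Rk-183: 34.99%.

65.01%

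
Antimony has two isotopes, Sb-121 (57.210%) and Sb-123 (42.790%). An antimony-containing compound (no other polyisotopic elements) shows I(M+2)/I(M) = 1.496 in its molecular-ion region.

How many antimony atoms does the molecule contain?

The M+2/M ratio from n Sb atoms is n · q/p = n · 0.42790/0.57210.
n = 1.496 × 0.57210/0.42790 = 2.00 ≈ 2

2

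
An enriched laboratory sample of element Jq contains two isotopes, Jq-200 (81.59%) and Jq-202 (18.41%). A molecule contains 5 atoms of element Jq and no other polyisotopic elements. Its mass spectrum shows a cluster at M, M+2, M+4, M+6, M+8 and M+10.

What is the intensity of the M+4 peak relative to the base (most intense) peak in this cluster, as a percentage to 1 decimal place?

45.1%

Term probabilities: M 0.3616, M+2 0.4079, M+4 0.1841, M+6 0.0415, M+8 0.0047, M+10 0.0002. Base peak = M+2.
P(M+2) = C(5,1) × 0.8159^4 × 0.1841^1 = 5 × 0.44314692 × 0.1841 = 0.407917 (base)
P(M+4) = C(5,2) × 0.8159^3 × 0.1841^2 = 10 × 0.54313876 × 0.03389281 = 0.184085
Relative intensity = 0.184085 / 0.407917 × 100 = 45.1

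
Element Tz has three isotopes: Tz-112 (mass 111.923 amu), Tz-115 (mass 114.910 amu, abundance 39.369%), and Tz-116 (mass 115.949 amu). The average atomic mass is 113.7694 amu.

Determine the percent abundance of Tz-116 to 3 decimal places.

Let x and y be the fractions of Tz-112 and Tz-116. Then x + y = 1 − 0.39369 = 0.60631 and 111.923x + 115.949y = 113.7694 − 0.39369×114.910 = 68.5304821.
Substituting: 111.923x + 115.949(0.60631 − x) = 68.5304821
(111.923 − 115.949)x = -1.77055609  ⇒  x = 0.43978, y = 0.16653
Tz-112: 43.978%, Tz-116: 16.653%.

16.653%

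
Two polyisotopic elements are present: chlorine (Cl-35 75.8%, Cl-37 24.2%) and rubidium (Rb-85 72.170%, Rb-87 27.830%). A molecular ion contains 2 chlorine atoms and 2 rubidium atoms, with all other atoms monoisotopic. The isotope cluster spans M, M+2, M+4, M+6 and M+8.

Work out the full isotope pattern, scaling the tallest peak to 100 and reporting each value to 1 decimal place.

Chlorine pattern (n=2): 0.574564 : 0.366872 : 0.058564
Rubidium pattern (n=2): 0.52085089 : 0.40169822 : 0.07745089
Convolve the two distributions (both contribute in 2-u steps):
  M: 0.574564×0.52085089 = 0.299262
  M+2: 0.574564×0.40169822 + 0.366872×0.52085089 = 0.421887
  M+4: 0.574564×0.07745089 + 0.366872×0.40169822 + 0.058564×0.52085089 = 0.222375
  M+6: 0.366872×0.07745089 + 0.058564×0.40169822 = 0.051940
  M+8: 0.058564×0.07745089 = 0.004536
Scale to base peak (0.421887) = 100: 70.9 : 100.0 : 52.7 : 12.3 : 1.1

70.9 : 100.0 : 52.7 : 12.3 : 1.1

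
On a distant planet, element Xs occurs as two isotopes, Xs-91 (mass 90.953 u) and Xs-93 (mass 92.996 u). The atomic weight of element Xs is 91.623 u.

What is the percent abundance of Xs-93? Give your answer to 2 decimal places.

32.79%

Let x be the fractional abundance of Xs-91; then Xs-93 has abundance 1 − x.
90.953·x + 92.996·(1 − x) = 91.623
(90.953 − 92.996)·x = 91.623 − 92.996
x = -1.373 / -2.043 = 0.67205 → 67.21% Xs-91, 32.79% Xs-93.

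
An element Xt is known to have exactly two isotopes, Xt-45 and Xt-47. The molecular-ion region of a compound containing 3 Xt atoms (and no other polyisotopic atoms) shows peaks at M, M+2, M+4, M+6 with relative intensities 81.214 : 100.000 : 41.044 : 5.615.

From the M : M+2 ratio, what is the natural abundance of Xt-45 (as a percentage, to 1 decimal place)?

Write p for the Xt-45 fraction. I(M+2)/I(M) = [C(3,1)·p^2·(1−p)] / p^3 = 3·(1−p)/p = 100.000/81.214 = 1.2313
(1−p)/p = 1.2313/3 = 0.4104  ⇒  p = 1/(1 + 0.4104) = 0.7090
Xt-45: 70.9%, Xt-47: 29.1%.

70.9%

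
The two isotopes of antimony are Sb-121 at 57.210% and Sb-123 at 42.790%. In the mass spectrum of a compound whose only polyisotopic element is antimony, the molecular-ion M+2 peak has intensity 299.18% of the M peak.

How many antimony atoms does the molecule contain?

With n Sb atoms, P(M+2)/P(M) = C(n,1)·p^(n−1)q / p^n = n·q/p = n · 0.42790/0.57210.
n = 2.9918 × 0.57210/0.42790 = 4.00 ≈ 4

4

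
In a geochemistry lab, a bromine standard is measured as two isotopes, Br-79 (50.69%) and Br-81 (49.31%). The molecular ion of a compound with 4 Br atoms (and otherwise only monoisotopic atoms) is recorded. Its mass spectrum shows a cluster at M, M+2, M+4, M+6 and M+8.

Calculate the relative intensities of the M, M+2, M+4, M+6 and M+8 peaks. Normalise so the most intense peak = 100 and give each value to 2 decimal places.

Each Br atom is independently Br-79 (p = 0.5069) or Br-81 (q = 0.4931); the cluster is the binomial expansion (p + q)^4.
P(M) = 0.5069^4 = 0.066022
P(M+2) = 4 × 0.5069^3 × 0.4931^1 = 0.256899
P(M+4) = 6 × 0.5069^2 × 0.4931^2 = 0.374857
P(M+6) = 4 × 0.5069^1 × 0.4931^3 = 0.243101
P(M+8) = 0.4931^4 = 0.059121
The M+4 peak is largest (0.374857); scaling to 100 gives 17.61 : 68.53 : 100.00 : 64.85 : 15.77.

17.61 : 68.53 : 100.00 : 64.85 : 15.77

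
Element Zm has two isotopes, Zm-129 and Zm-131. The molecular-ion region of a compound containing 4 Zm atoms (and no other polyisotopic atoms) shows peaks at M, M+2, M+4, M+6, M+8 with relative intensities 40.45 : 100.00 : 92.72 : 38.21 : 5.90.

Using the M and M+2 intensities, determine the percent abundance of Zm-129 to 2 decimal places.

61.80%

Write p for the Zm-129 fraction. I(M+2)/I(M) = [C(4,1)·p^3·(1−p)] / p^4 = 4·(1−p)/p = 100.00/40.45 = 2.4722
(1−p)/p = 2.4722/4 = 0.6180  ⇒  p = 1/(1 + 0.6180) = 0.6180
Zm-129: 61.80%, Zm-131: 38.20%.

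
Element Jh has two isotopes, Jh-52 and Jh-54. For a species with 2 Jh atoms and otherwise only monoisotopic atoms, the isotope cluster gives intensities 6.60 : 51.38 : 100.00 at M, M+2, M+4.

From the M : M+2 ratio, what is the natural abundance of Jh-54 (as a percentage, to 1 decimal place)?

If p is the fraction of Jh that is Jh-52, then I(M+2)/I(M) = [C(2,1)·p^1·(1−p)] / p^2 = 2·(1−p)/p = 51.38/6.60 = 7.7848
(1−p)/p = 7.7848/2 = 3.8924  ⇒  p = 1/(1 + 3.8924) = 0.2044
Jh-52: 20.4%, Jh-54: 79.6%.

79.6%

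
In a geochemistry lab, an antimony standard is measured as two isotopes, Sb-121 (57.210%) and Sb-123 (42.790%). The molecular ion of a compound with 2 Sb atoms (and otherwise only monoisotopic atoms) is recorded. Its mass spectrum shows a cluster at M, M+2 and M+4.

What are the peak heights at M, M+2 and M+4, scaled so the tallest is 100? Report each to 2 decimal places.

66.85 : 100.00 : 37.40

The 2 Sb atoms are independent, so intensities follow the terms of (0.57210 + 0.42790)^2.
P(M) = 0.57210^2 = 0.327298
P(M+2) = 2 × 0.57210^1 × 0.42790^1 = 0.489603
P(M+4) = 0.42790^2 = 0.183098
The M+2 peak is largest (0.489603); scaling to 100 gives 66.85 : 100.00 : 37.40.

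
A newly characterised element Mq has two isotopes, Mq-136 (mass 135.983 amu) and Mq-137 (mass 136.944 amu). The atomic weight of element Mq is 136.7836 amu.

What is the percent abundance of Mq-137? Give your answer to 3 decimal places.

83.309%

Let x be the fractional abundance of Mq-136; then Mq-137 has abundance 1 − x.
135.983·x + 136.944·(1 − x) = 136.7836
(135.983 − 136.944)·x = 136.7836 − 136.944
x = -0.1604 / -0.961 = 0.16691 → 16.691% Mq-136, 83.309% Mq-137.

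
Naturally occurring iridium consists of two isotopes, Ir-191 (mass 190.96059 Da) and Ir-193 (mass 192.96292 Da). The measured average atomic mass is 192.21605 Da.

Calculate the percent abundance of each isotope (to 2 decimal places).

Ir-191: 37.30%, Ir-193: 62.70%

With x = fraction of Ir-191 (so Ir-193 is 1 − x):
190.96059·x + 192.96292·(1 − x) = 192.21605
(190.96059 − 192.96292)·x = 192.21605 − 192.96292
x = -0.74687 / -2.00233 = 0.37300 → 37.30% Ir-191, 62.70% Ir-193.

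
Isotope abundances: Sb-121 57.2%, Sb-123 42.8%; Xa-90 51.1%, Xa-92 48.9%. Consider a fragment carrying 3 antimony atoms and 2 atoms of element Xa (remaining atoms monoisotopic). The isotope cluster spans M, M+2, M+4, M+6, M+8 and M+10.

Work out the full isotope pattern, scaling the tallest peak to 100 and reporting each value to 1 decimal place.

14.5 : 60.3 : 100.0 : 82.6 : 34.0 : 5.6

Antimony pattern (n=3): 0.18714925 : 0.42010426 : 0.31434374 : 0.07840275
Element Xa pattern (n=2): 0.261121 : 0.499758 : 0.239121
Convolve the two distributions (both contribute in 2-u steps):
  M: 0.18714925×0.261121 = 0.048869
  M+2: 0.18714925×0.499758 + 0.42010426×0.261121 = 0.203227
  M+4: 0.18714925×0.239121 + 0.42010426×0.499758 + 0.31434374×0.261121 = 0.336784
  M+6: 0.42010426×0.239121 + 0.31434374×0.499758 + 0.07840275×0.261121 = 0.278024
  M+8: 0.31434374×0.239121 + 0.07840275×0.499758 = 0.114349
  M+10: 0.07840275×0.239121 = 0.018748
Scale to base peak (0.336784) = 100: 14.5 : 60.3 : 100.0 : 82.6 : 34.0 : 5.6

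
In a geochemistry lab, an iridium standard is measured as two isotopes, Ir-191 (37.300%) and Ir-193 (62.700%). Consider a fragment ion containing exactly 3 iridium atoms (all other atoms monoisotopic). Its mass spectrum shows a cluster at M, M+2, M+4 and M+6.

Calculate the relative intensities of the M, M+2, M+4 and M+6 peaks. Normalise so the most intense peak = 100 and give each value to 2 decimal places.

11.80 : 59.49 : 100.00 : 56.03

Each Ir atom is independently Ir-191 (p = 0.37300) or Ir-193 (q = 0.62700); the cluster is the binomial expansion (p + q)^3.
P(M) = 0.37300^3 = 0.051895
P(M+2) = 3 × 0.37300^2 × 0.62700^1 = 0.261702
P(M+4) = 3 × 0.37300^1 × 0.62700^2 = 0.439911
P(M+6) = 0.62700^3 = 0.246492
The M+4 peak is largest (0.439911); scaling to 100 gives 11.80 : 59.49 : 100.00 : 56.03.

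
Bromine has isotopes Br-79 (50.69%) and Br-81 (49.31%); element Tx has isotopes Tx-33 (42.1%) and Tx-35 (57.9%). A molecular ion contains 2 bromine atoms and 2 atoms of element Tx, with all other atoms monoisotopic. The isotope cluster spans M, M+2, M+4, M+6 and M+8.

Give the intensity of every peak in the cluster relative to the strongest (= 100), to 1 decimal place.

Bromine pattern (n=2): 0.25694761 : 0.49990478 : 0.24314761
Element Tx pattern (n=2): 0.177241 : 0.487518 : 0.335241
Convolve the two distributions (both contribute in 2-u steps):
  M: 0.25694761×0.177241 = 0.045542
  M+2: 0.25694761×0.487518 + 0.49990478×0.177241 = 0.213870
  M+4: 0.25694761×0.335241 + 0.49990478×0.487518 + 0.24314761×0.177241 = 0.372948
  M+6: 0.49990478×0.335241 + 0.24314761×0.487518 = 0.286127
  M+8: 0.24314761×0.335241 = 0.081513
Scale to base peak (0.372948) = 100: 12.2 : 57.3 : 100.0 : 76.7 : 21.9

12.2 : 57.3 : 100.0 : 76.7 : 21.9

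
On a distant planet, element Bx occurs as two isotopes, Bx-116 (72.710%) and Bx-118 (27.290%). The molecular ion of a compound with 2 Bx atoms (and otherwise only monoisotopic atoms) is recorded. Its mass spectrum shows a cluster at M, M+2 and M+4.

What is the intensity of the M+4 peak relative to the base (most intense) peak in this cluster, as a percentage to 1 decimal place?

14.1%

Binomial terms of (0.72710 + 0.27290)^2: M 0.5287, M+2 0.3969, M+4 0.0745 → M is the base peak.
P(M) = C(2,0) × 0.72710^2 × 0.27290^0 = 1 × 0.52867441 × 1.0000 = 0.528674 (base)
P(M+4) = C(2,2) × 0.72710^0 × 0.27290^2 = 1 × 1.0000 × 0.07447441 = 0.074474
Relative intensity = 0.074474 / 0.528674 × 100 = 14.1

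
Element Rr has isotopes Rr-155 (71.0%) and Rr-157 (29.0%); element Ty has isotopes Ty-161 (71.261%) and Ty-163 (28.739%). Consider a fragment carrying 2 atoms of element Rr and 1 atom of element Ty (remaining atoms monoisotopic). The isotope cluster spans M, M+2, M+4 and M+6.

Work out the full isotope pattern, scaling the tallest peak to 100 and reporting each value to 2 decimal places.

Element Rr pattern (n=2): 0.5041 : 0.4118 : 0.0841
Element Ty pattern (n=1): 0.71261 : 0.28739
Convolve the two distributions (both contribute in 2-u steps):
  M: 0.5041×0.71261 = 0.359227
  M+2: 0.5041×0.28739 + 0.4118×0.71261 = 0.438326
  M+4: 0.4118×0.28739 + 0.0841×0.71261 = 0.178278
  M+6: 0.0841×0.28739 = 0.024169
Scale to base peak (0.438326) = 100: 81.95 : 100.00 : 40.67 : 5.51

81.95 : 100.00 : 40.67 : 5.51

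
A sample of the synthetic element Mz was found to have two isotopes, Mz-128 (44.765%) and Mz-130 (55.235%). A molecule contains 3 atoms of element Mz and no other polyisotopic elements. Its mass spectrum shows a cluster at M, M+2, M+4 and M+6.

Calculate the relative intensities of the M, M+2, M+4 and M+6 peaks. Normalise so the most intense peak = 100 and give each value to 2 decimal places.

Each Mz atom is independently Mz-128 (p = 0.44765) or Mz-130 (q = 0.55235); the cluster is the binomial expansion (p + q)^3.
P(M) = 0.44765^3 = 0.089705
P(M+2) = 3 × 0.44765^2 × 0.55235^1 = 0.332057
P(M+4) = 3 × 0.44765^1 × 0.55235^2 = 0.409721
P(M+6) = 0.55235^3 = 0.168517
The M+4 peak is largest (0.409721); scaling to 100 gives 21.89 : 81.04 : 100.00 : 41.13.

21.89 : 81.04 : 100.00 : 41.13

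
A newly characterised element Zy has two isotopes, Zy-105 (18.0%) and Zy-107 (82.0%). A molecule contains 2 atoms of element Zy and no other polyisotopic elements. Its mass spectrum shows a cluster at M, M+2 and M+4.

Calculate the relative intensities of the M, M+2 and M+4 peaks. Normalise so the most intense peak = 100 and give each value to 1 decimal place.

4.8 : 43.9 : 100.0

The 2 Zy atoms are independent, so intensities follow the terms of (0.180 + 0.820)^2.
P(M) = 0.180^2 = 0.032400
P(M+2) = 2 × 0.180^1 × 0.820^1 = 0.295200
P(M+4) = 0.820^2 = 0.672400
The M+4 peak is largest (0.672400); scaling to 100 gives 4.8 : 43.9 : 100.0.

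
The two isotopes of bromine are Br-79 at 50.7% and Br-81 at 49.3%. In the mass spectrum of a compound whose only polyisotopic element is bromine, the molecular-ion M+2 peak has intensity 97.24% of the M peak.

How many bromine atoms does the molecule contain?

1

The M+2/M ratio from n Br atoms is n · q/p = n · 0.493/0.507.
n = 0.9724 × 0.507/0.493 = 1.00 ≈ 1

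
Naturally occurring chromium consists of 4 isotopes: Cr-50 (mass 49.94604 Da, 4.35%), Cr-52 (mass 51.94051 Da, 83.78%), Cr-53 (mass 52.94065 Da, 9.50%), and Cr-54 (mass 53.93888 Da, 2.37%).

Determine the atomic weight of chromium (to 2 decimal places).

52.00 Da

Ar = Σ fᵢ·mᵢ = 0.0435 × 49.94604 + 0.8378 × 51.94051 + 0.0950 × 52.94065 + 0.0237 × 53.93888
= 2.172653 + 43.515759 + 5.029362 + 1.278351 = 51.996125 Da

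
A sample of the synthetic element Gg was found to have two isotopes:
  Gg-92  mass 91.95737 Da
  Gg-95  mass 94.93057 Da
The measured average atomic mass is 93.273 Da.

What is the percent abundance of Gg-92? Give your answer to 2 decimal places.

Let x be the fractional abundance of Gg-92; then Gg-95 has abundance 1 − x.
91.95737·x + 94.93057·(1 − x) = 93.273
(91.95737 − 94.93057)·x = 93.273 − 94.93057
x = -1.65757 / -2.97320 = 0.55750 → 55.75% Gg-92, 44.25% Gg-95.

55.75%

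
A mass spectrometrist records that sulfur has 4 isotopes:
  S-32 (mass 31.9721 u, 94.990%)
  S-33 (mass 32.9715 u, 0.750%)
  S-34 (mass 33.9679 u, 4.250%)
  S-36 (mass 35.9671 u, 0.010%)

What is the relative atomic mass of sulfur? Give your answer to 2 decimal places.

32.06 u

The abundance-weighted mean is 0.94990 × 31.9721 + 0.00750 × 32.9715 + 0.04250 × 33.9679 + 0.00010 × 35.9671
= 30.37030 + 0.24729 + 1.44364 + 0.00360 = 32.06483 u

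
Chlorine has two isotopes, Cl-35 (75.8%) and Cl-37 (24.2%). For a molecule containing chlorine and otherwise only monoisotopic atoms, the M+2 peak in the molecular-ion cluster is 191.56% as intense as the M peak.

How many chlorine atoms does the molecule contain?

6

The M+2/M ratio from n Cl atoms is n · q/p = n · 0.242/0.758.
n = 1.9156 × 0.758/0.242 = 6.00 ≈ 6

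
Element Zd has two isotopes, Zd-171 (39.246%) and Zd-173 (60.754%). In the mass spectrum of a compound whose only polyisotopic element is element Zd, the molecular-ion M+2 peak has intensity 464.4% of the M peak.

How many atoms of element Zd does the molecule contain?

The M+2/M ratio from n Zd atoms is n · q/p = n · 0.60754/0.39246.
n = 4.644 × 0.39246/0.60754 = 3.00 ≈ 3

3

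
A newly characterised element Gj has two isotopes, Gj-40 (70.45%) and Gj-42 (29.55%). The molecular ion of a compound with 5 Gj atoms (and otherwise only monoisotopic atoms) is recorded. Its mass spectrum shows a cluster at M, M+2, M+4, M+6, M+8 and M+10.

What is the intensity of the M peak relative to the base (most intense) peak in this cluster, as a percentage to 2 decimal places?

47.68%

(0.7045 + 0.2955)^5 gives M 0.1735, M+2 0.3640, M+4 0.3053, M+6 0.1281, M+8 0.0269, M+10 0.0023; the largest is M+2.
P(M+2) = C(5,1) × 0.7045^4 × 0.2955^1 = 5 × 0.24633379 × 0.2955 = 0.363958 (base)
P(M) = C(5,0) × 0.7045^5 × 0.2955^0 = 1 × 0.17354216 × 1.0000 = 0.173542
Relative intensity = 0.173542 / 0.363958 × 100 = 47.68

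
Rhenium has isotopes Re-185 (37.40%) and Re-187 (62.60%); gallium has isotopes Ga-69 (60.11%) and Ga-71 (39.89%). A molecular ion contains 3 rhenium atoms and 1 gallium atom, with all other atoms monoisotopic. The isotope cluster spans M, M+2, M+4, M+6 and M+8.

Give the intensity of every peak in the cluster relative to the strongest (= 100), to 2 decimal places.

8.52 : 48.44 : 100.00 : 87.47 : 26.51

Rhenium pattern (n=3): 0.05231362 : 0.26268713 : 0.43968487 : 0.24531438
Gallium pattern (n=1): 0.6011 : 0.3989
Convolve the two distributions (both contribute in 2-u steps):
  M: 0.05231362×0.6011 = 0.031446
  M+2: 0.05231362×0.3989 + 0.26268713×0.6011 = 0.178769
  M+4: 0.26268713×0.3989 + 0.43968487×0.6011 = 0.369080
  M+6: 0.43968487×0.3989 + 0.24531438×0.6011 = 0.322849
  M+8: 0.24531438×0.3989 = 0.097856
Scale to base peak (0.369080) = 100: 8.52 : 48.44 : 100.00 : 87.47 : 26.51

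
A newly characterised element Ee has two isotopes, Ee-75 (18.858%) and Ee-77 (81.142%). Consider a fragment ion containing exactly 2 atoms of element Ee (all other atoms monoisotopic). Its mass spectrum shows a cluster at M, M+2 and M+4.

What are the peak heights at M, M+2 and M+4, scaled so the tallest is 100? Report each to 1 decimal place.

5.4 : 46.5 : 100.0

Expanding (0.18858 + 0.81142)^2:
P(M) = 0.18858^2 = 0.035562
P(M+2) = 2 × 0.18858^1 × 0.81142^1 = 0.306035
P(M+4) = 0.81142^2 = 0.658402
The M+4 peak is largest (0.658402); scaling to 100 gives 5.4 : 46.5 : 100.0.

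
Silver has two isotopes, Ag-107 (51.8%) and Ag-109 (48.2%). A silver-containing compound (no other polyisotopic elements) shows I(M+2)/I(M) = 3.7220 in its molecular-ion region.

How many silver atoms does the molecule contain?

4

With n Ag atoms, P(M+2)/P(M) = C(n,1)·p^(n−1)q / p^n = n·q/p = n · 0.482/0.518.
n = 3.7220 × 0.518/0.482 = 4.00 ≈ 4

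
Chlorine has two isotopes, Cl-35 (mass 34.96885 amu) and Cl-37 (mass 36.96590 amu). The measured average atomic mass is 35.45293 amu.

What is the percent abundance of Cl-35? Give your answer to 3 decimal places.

75.760%

Writing the weighted mean with unknown fraction x of Cl-35:
34.96885·x + 36.96590·(1 − x) = 35.45293
(34.96885 − 36.96590)·x = 35.45293 − 36.96590
x = -1.51297 / -1.99705 = 0.75760 → 75.760% Cl-35, 24.240% Cl-37.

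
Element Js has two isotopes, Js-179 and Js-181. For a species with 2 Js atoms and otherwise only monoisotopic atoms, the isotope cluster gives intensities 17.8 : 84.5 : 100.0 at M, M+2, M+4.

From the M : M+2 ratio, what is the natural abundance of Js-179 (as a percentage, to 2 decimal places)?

29.64%

If p is the fraction of Js that is Js-179, then I(M+2)/I(M) = [C(2,1)·p^1·(1−p)] / p^2 = 2·(1−p)/p = 84.5/17.8 = 4.7472
(1−p)/p = 4.7472/2 = 2.3736  ⇒  p = 1/(1 + 2.3736) = 0.2964
Js-179: 29.64%, Js-181: 70.36%.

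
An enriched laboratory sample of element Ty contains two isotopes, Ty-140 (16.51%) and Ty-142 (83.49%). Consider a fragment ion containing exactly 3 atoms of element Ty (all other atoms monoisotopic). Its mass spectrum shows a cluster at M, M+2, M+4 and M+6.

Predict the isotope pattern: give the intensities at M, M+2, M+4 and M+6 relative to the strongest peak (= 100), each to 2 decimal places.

Each Ty atom is independently Ty-140 (p = 0.1651) or Ty-142 (q = 0.8349); the cluster is the binomial expansion (p + q)^3.
P(M) = 0.1651^3 = 0.004500
P(M+2) = 3 × 0.1651^2 × 0.8349^1 = 0.068273
P(M+4) = 3 × 0.1651^1 × 0.8349^2 = 0.345253
P(M+6) = 0.8349^3 = 0.581974
The M+6 peak is largest (0.581974); scaling to 100 gives 0.77 : 11.73 : 59.32 : 100.00.

0.77 : 11.73 : 59.32 : 100.00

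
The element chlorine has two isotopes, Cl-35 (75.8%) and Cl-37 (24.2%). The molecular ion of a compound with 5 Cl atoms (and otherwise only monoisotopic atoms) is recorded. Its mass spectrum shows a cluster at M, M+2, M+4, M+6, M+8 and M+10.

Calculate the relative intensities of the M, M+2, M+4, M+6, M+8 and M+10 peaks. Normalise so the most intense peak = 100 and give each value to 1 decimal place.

62.6 : 100.0 : 63.9 : 20.4 : 3.3 : 0.2

Expanding (0.758 + 0.242)^5:
P(M) = 0.758^5 = 0.250234
P(M+2) = 5 × 0.758^4 × 0.242^1 = 0.399450
P(M+4) = 10 × 0.758^3 × 0.242^2 = 0.255058
P(M+6) = 10 × 0.758^2 × 0.242^3 = 0.081430
P(M+8) = 5 × 0.758^1 × 0.242^4 = 0.012999
P(M+10) = 0.242^5 = 0.000830
The M+2 peak is largest (0.399450); scaling to 100 gives 62.6 : 100.0 : 63.9 : 20.4 : 3.3 : 0.2.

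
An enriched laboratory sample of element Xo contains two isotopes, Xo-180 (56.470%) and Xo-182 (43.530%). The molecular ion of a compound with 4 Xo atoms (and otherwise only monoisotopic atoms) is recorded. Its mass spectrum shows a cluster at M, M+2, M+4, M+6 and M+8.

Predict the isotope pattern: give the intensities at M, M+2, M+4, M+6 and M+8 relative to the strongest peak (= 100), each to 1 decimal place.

Each Xo atom is independently Xo-180 (p = 0.56470) or Xo-182 (q = 0.43530); the cluster is the binomial expansion (p + q)^4.
P(M) = 0.56470^4 = 0.101688
P(M+2) = 4 × 0.56470^3 × 0.43530^1 = 0.313547
P(M+4) = 6 × 0.56470^2 × 0.43530^2 = 0.362547
P(M+6) = 4 × 0.56470^1 × 0.43530^3 = 0.186313
P(M+8) = 0.43530^4 = 0.035905
The M+4 peak is largest (0.362547); scaling to 100 gives 28.0 : 86.5 : 100.0 : 51.4 : 9.9.

28.0 : 86.5 : 100.0 : 51.4 : 9.9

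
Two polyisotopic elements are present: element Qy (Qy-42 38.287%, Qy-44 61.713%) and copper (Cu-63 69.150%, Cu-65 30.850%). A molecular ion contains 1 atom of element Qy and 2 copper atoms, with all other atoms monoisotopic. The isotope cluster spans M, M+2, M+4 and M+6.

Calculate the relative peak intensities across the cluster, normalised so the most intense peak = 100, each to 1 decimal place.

Element Qy pattern (n=1): 0.38287 : 0.61713
Copper pattern (n=2): 0.47817225 : 0.4266555 : 0.09517225
Convolve the two distributions (both contribute in 2-u steps):
  M: 0.38287×0.47817225 = 0.183078
  M+2: 0.38287×0.4266555 + 0.61713×0.47817225 = 0.458448
  M+4: 0.38287×0.09517225 + 0.61713×0.4266555 = 0.299741
  M+6: 0.61713×0.09517225 = 0.058734
Scale to base peak (0.458448) = 100: 39.9 : 100.0 : 65.4 : 12.8

39.9 : 100.0 : 65.4 : 12.8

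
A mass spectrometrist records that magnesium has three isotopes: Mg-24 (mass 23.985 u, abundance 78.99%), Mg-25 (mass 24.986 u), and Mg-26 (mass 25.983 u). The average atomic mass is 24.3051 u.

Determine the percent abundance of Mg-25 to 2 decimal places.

The remaining 21.01% is split between Mg-25 (fraction x) and Mg-26 (fraction 0.2101 − x).
Substituting: 24.986x + 25.983(0.2101 − x) = 5.3593485
(24.986 − 25.983)x = -0.0996798  ⇒  x = 0.09998, y = 0.11012
Mg-25: 10.00%, Mg-26: 11.01%.

10.00%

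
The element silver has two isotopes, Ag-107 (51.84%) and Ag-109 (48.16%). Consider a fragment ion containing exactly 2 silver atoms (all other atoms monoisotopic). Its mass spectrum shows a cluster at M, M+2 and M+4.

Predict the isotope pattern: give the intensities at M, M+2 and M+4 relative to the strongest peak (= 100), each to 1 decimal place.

The 2 Ag atoms are independent, so intensities follow the terms of (0.5184 + 0.4816)^2.
P(M) = 0.5184^2 = 0.268739
P(M+2) = 2 × 0.5184^1 × 0.4816^1 = 0.499323
P(M+4) = 0.4816^2 = 0.231939
The M+2 peak is largest (0.499323); scaling to 100 gives 53.8 : 100.0 : 46.5.

53.8 : 100.0 : 46.5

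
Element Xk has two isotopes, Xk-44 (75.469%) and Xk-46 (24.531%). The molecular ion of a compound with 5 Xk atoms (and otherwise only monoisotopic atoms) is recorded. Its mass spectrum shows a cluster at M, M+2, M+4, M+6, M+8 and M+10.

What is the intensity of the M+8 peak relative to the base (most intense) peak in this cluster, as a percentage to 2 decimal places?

Term probabilities: M 0.2448, M+2 0.3979, M+4 0.2587, M+6 0.0841, M+8 0.0137, M+10 0.0009. Base peak = M+2.
P(M+2) = C(5,1) × 0.75469^4 × 0.24531^1 = 5 × 0.32439517 × 0.24531 = 0.397887 (base)
P(M+8) = C(5,4) × 0.75469^1 × 0.24531^4 = 5 × 0.75469 × 0.00362127 = 0.013665
Relative intensity = 0.013665 / 0.397887 × 100 = 3.43

3.43%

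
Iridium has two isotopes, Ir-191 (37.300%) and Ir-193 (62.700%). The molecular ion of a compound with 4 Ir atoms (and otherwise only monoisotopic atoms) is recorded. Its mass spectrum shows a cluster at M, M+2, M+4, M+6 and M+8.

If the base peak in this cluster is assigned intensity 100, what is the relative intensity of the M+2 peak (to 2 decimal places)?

(0.37300 + 0.62700)^4 gives M 0.0194, M+2 0.1302, M+4 0.3282, M+6 0.3678, M+8 0.1546; the largest is M+6.
P(M+6) = C(4,3) × 0.37300^1 × 0.62700^3 = 4 × 0.3730 × 0.24649188 = 0.367766 (base)
P(M+2) = C(4,1) × 0.37300^3 × 0.62700^1 = 4 × 0.05189512 × 0.6270 = 0.130153
Relative intensity = 0.130153 / 0.367766 × 100 = 35.39

35.39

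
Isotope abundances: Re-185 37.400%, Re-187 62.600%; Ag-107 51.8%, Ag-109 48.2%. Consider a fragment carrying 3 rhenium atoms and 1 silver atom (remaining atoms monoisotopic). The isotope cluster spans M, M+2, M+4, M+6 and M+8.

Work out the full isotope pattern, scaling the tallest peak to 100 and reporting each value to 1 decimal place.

7.6 : 45.5 : 100.0 : 95.7 : 33.4

Rhenium pattern (n=3): 0.05231362 : 0.26268713 : 0.43968487 : 0.24531438
Silver pattern (n=1): 0.5180 : 0.4820
Convolve the two distributions (both contribute in 2-u steps):
  M: 0.05231362×0.5180 = 0.027098
  M+2: 0.05231362×0.4820 + 0.26268713×0.5180 = 0.161287
  M+4: 0.26268713×0.4820 + 0.43968487×0.5180 = 0.354372
  M+6: 0.43968487×0.4820 + 0.24531438×0.5180 = 0.339001
  M+8: 0.24531438×0.4820 = 0.118242
Scale to base peak (0.354372) = 100: 7.6 : 45.5 : 100.0 : 95.7 : 33.4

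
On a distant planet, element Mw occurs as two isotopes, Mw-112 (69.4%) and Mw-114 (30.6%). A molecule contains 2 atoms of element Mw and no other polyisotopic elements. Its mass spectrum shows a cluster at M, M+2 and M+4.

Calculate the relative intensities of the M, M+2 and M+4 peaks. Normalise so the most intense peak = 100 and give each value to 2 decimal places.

100.00 : 88.18 : 19.44

Each Mw atom is independently Mw-112 (p = 0.694) or Mw-114 (q = 0.306); the cluster is the binomial expansion (p + q)^2.
P(M) = 0.694^2 = 0.481636
P(M+2) = 2 × 0.694^1 × 0.306^1 = 0.424728
P(M+4) = 0.306^2 = 0.093636
The M peak is largest (0.481636); scaling to 100 gives 100.00 : 88.18 : 19.44.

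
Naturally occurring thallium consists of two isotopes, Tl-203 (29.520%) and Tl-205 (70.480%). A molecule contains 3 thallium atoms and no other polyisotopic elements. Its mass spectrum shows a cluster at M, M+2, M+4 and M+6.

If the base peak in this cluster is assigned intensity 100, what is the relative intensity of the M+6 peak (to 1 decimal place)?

Term probabilities: M 0.0257, M+2 0.1843, M+4 0.4399, M+6 0.3501. Base peak = M+4.
P(M+4) = C(3,2) × 0.29520^1 × 0.70480^2 = 3 × 0.2952 × 0.49674304 = 0.439916 (base)
P(M+6) = C(3,3) × 0.29520^0 × 0.70480^3 = 1 × 1.0000 × 0.35010449 = 0.350104
Relative intensity = 0.350104 / 0.439916 × 100 = 79.6

79.6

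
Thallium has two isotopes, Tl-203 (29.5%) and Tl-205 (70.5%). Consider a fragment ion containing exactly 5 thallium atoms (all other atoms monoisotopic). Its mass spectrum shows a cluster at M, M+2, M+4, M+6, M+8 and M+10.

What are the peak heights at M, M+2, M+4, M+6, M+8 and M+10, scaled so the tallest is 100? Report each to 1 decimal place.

Each Tl atom is independently Tl-203 (p = 0.295) or Tl-205 (q = 0.705); the cluster is the binomial expansion (p + q)^5.
P(M) = 0.295^5 = 0.002234
P(M+2) = 5 × 0.295^4 × 0.705^1 = 0.026696
P(M+4) = 10 × 0.295^3 × 0.705^2 = 0.127598
P(M+6) = 10 × 0.295^2 × 0.705^3 = 0.304938
P(M+8) = 5 × 0.295^1 × 0.705^4 = 0.364375
P(M+10) = 0.705^5 = 0.174159
The M+8 peak is largest (0.364375); scaling to 100 gives 0.6 : 7.3 : 35.0 : 83.7 : 100.0 : 47.8.

0.6 : 7.3 : 35.0 : 83.7 : 100.0 : 47.8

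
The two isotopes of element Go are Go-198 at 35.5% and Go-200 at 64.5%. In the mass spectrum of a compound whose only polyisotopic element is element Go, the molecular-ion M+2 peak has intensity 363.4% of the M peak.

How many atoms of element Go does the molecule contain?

2

For n independent Go atoms, I(M+2)/I(M) = n · (abundance Go-200) / (abundance Go-198) = n · 0.645/0.355.
n = 3.634 × 0.355/0.645 = 2.00 ≈ 2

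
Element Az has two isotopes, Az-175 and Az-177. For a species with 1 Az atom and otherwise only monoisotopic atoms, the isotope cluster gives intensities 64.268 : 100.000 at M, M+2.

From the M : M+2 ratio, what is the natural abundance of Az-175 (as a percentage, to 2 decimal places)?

39.12%

Let p = fractional abundance of Az-175. I(M+2)/I(M) = [C(1,1)·p^0·(1−p)] / p^1 = 1·(1−p)/p = 100.000/64.268 = 1.5560
(1−p)/p = 1.5560/1 = 1.5560  ⇒  p = 1/(1 + 1.5560) = 0.3912
Az-175: 39.12%, Az-177: 60.88%.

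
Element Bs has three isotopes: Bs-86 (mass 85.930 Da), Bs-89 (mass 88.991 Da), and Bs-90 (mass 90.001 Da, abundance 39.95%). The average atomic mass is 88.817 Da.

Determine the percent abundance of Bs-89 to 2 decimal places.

41.18%

The remaining 60.05% is split between Bs-86 (fraction x) and Bs-89 (fraction 0.6005 − x).
Substituting: 85.930x + 88.991(0.6005 − x) = 52.8616005
(85.930 − 88.991)x = -0.577495  ⇒  x = 0.18866, y = 0.41184
Bs-86: 18.87%, Bs-89: 41.18%.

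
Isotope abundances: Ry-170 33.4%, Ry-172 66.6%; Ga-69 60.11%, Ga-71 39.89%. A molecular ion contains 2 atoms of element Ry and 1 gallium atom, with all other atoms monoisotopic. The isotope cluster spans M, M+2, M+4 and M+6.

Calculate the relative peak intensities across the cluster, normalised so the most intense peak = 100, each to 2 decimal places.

Element Ry pattern (n=2): 0.111556 : 0.444888 : 0.443556
Gallium pattern (n=1): 0.6011 : 0.3989
Convolve the two distributions (both contribute in 2-u steps):
  M: 0.111556×0.6011 = 0.067056
  M+2: 0.111556×0.3989 + 0.444888×0.6011 = 0.311922
  M+4: 0.444888×0.3989 + 0.443556×0.6011 = 0.444087
  M+6: 0.443556×0.3989 = 0.176934
Scale to base peak (0.444087) = 100: 15.10 : 70.24 : 100.00 : 39.84

15.10 : 70.24 : 100.00 : 39.84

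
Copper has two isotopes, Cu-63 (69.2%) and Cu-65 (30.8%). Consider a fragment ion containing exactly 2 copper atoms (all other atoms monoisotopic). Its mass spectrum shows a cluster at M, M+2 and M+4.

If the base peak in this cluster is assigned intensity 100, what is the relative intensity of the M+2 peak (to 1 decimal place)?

89.0

Term probabilities: M 0.4789, M+2 0.4263, M+4 0.0949. Base peak = M.
P(M) = C(2,0) × 0.692^2 × 0.308^0 = 1 × 0.478864 × 1.0000 = 0.478864 (base)
P(M+2) = C(2,1) × 0.692^1 × 0.308^1 = 2 × 0.6920 × 0.3080 = 0.426272
Relative intensity = 0.426272 / 0.478864 × 100 = 89.0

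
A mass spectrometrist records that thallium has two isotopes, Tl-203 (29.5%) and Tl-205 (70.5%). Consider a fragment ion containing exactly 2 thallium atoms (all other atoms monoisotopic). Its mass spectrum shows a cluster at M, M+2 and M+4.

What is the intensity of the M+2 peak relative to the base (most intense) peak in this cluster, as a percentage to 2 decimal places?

Binomial terms of (0.295 + 0.705)^2: M 0.0870, M+2 0.4160, M+4 0.4970 → M+4 is the base peak.
P(M+4) = C(2,2) × 0.295^0 × 0.705^2 = 1 × 1.0000 × 0.497025 = 0.497025 (base)
P(M+2) = C(2,1) × 0.295^1 × 0.705^1 = 2 × 0.2950 × 0.7050 = 0.415950
Relative intensity = 0.415950 / 0.497025 × 100 = 83.69

83.69%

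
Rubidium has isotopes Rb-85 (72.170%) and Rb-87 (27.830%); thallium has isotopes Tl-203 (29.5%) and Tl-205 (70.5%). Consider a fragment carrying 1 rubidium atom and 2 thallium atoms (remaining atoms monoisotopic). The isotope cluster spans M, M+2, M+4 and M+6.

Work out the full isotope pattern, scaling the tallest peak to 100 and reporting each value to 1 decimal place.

Rubidium pattern (n=1): 0.7217 : 0.2783
Thallium pattern (n=2): 0.087025 : 0.41595 : 0.497025
Convolve the two distributions (both contribute in 2-u steps):
  M: 0.7217×0.087025 = 0.062806
  M+2: 0.7217×0.41595 + 0.2783×0.087025 = 0.324410
  M+4: 0.7217×0.497025 + 0.2783×0.41595 = 0.474462
  M+6: 0.2783×0.497025 = 0.138322
Scale to base peak (0.474462) = 100: 13.2 : 68.4 : 100.0 : 29.2

13.2 : 68.4 : 100.0 : 29.2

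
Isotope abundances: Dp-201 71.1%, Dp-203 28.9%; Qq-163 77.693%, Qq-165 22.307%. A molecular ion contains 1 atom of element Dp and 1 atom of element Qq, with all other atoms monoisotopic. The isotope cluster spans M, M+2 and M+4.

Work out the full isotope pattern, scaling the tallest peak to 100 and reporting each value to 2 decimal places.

100.00 : 69.36 : 11.67

Element Dp pattern (n=1): 0.7110 : 0.2890
Element Qq pattern (n=1): 0.77693 : 0.22307
Convolve the two distributions (both contribute in 2-u steps):
  M: 0.7110×0.77693 = 0.552397
  M+2: 0.7110×0.22307 + 0.2890×0.77693 = 0.383136
  M+4: 0.2890×0.22307 = 0.064467
Scale to base peak (0.552397) = 100: 100.00 : 69.36 : 11.67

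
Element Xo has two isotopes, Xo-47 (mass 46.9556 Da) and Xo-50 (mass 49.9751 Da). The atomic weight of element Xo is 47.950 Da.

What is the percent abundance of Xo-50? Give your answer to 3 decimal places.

32.933%

Writing the weighted mean with unknown fraction x of Xo-47:
46.9556·x + 49.9751·(1 − x) = 47.950
(46.9556 − 49.9751)·x = 47.950 − 49.9751
x = -2.0251 / -3.0195 = 0.67067 → 67.067% Xo-47, 32.933% Xo-50.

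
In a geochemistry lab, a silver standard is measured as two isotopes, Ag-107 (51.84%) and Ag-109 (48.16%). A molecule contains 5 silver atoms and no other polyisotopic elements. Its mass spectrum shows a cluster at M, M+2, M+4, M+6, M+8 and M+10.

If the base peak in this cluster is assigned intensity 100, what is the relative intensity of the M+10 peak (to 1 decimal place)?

Binomial terms of (0.5184 + 0.4816)^5: M 0.0374, M+2 0.1739, M+4 0.3231, M+6 0.3002, M+8 0.1394, M+10 0.0259 → M+4 is the base peak.
P(M+4) = C(5,2) × 0.5184^3 × 0.4816^2 = 10 × 0.13931407 × 0.23193856 = 0.323123 (base)
P(M+10) = C(5,5) × 0.5184^0 × 0.4816^5 = 1 × 1.0000 × 0.02590791 = 0.025908
Relative intensity = 0.025908 / 0.323123 × 100 = 8.0

8.0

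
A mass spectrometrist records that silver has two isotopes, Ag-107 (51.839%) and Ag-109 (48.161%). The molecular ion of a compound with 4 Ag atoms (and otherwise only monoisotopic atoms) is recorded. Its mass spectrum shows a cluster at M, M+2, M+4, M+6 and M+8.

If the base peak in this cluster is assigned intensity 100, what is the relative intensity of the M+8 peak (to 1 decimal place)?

(0.51839 + 0.48161)^4 gives M 0.0722, M+2 0.2684, M+4 0.3740, M+6 0.2316, M+8 0.0538; the largest is M+4.
P(M+4) = C(4,2) × 0.51839^2 × 0.48161^2 = 6 × 0.26872819 × 0.23194819 = 0.373986 (base)
P(M+8) = C(4,4) × 0.51839^0 × 0.48161^4 = 1 × 1.0000 × 0.05379996 = 0.053800
Relative intensity = 0.053800 / 0.373986 × 100 = 14.4

14.4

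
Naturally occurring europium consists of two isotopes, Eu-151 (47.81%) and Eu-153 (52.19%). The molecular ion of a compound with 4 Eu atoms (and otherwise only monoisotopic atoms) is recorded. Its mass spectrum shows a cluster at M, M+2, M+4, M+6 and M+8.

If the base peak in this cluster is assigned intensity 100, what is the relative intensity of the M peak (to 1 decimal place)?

14.0

(0.4781 + 0.5219)^4 gives M 0.0522, M+2 0.2281, M+4 0.3736, M+6 0.2719, M+8 0.0742; the largest is M+4.
P(M+4) = C(4,2) × 0.4781^2 × 0.5219^2 = 6 × 0.22857961 × 0.27237961 = 0.373563 (base)
P(M) = C(4,0) × 0.4781^4 × 0.5219^0 = 1 × 0.05224864 × 1.0000 = 0.052249
Relative intensity = 0.052249 / 0.373563 × 100 = 14.0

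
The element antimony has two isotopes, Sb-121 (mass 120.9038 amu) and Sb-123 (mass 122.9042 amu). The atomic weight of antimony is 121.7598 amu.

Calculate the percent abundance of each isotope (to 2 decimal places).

With x = fraction of Sb-121 (so Sb-123 is 1 − x):
120.9038·x + 122.9042·(1 − x) = 121.7598
(120.9038 − 122.9042)·x = 121.7598 − 122.9042
x = -1.1444 / -2.0004 = 0.57209 → 57.21% Sb-121, 42.79% Sb-123.

Sb-121: 57.21%, Sb-123: 42.79%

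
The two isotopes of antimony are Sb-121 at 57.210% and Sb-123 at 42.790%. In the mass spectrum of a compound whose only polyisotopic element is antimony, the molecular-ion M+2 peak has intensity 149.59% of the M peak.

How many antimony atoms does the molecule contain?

2

With n Sb atoms, P(M+2)/P(M) = C(n,1)·p^(n−1)q / p^n = n·q/p = n · 0.42790/0.57210.
n = 1.4959 × 0.57210/0.42790 = 2.00 ≈ 2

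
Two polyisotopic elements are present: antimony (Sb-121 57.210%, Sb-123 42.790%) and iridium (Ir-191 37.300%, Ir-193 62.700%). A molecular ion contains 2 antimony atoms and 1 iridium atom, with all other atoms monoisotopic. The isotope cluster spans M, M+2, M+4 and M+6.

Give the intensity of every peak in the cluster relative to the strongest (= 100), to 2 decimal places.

Antimony pattern (n=2): 0.32729841 : 0.48960318 : 0.18309841
Iridium pattern (n=1): 0.3730 : 0.6270
Convolve the two distributions (both contribute in 2-u steps):
  M: 0.32729841×0.3730 = 0.122082
  M+2: 0.32729841×0.6270 + 0.48960318×0.3730 = 0.387838
  M+4: 0.48960318×0.6270 + 0.18309841×0.3730 = 0.375277
  M+6: 0.18309841×0.6270 = 0.114803
Scale to base peak (0.387838) = 100: 31.48 : 100.00 : 96.76 : 29.60

31.48 : 100.00 : 96.76 : 29.60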